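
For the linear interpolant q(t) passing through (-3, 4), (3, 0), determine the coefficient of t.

-2/3

Build the Lagrange basis polynomials:
L_0(t) = (t - 3) / [-6] = -(1/6)t + 1/2
L_1(t) = (t + 3) / [6] = (1/6)t + 1/2
q(t) = 4·L_0 + 0·L_1
Only the coefficient of t is needed; take it from each L_i and combine:
4·(-1/6) + 0·(1/6) = -2/3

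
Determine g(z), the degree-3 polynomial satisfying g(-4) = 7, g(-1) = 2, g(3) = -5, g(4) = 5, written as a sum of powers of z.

Newton's divided differences:
g[-4,-1] = (2 - 7) / (-1 - (-4)) = -5/3
g[-1,3] = (-5 - 2) / (3 - (-1)) = -7/4
g[3,4] = (5 - (-5)) / (4 - 3) = 10
g[-4,-1,3] = (-7/4 - (-5/3)) / (3 - (-4)) = -1/84
g[-1,3,4] = (10 - (-7/4)) / (4 - (-1)) = 47/20
g[-4,-1,3,4] = (47/20 - (-1/84)) / (4 - (-4)) = 31/105
g(z) = 7 + (-5/3)·(z + 4) + (-1/84)·(z + 4)(z + 1) + (31/105)·(z + 4)(z + 1)(z - 3)
Expanding: g(z) = (31/105)z^3 + (81/140)z^2 - (2089/420)z - 114/35

g(z) = (31/105)z^3 + (81/140)z^2 - (2089/420)z - 114/35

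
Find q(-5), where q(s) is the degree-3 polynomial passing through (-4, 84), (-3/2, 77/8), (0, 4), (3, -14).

154

Using Newton's divided-difference form:
q[-4,-3/2] = (77/8 - 84) / (-3/2 - (-4)) = -119/4
q[-3/2,0] = (4 - 77/8) / (0 - (-3/2)) = -15/4
q[0,3] = (-14 - 4) / (3 - 0) = -6
q[-4,-3/2,0] = (-15/4 - (-119/4)) / (0 - (-4)) = 13/2
q[-3/2,0,3] = (-6 - (-15/4)) / (3 - (-3/2)) = -1/2
q[-4,-3/2,0,3] = (-1/2 - 13/2) / (3 - (-4)) = -1
q(-5) = 84 + (-119/4)·(-1) + (13/2)·(-1)·(-7/2) + (-1)·(-1)·(-7/2)·(-5) = 154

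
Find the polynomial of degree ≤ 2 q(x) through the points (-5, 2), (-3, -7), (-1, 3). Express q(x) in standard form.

q(x) = (19/8)x^2 + (29/2)x + 121/8

Build the Lagrange basis polynomials:
L_0(x) = (x + 3)(x + 1) / [8] = (1/8)x^2 + (1/2)x + 3/8
L_1(x) = (x + 5)(x + 1) / [-4] = -(1/4)x^2 - (3/2)x - 5/4
L_2(x) = (x + 5)(x + 3) / [8] = (1/8)x^2 + x + 15/8
q(x) = 2·L_0 + (-7)·L_1 + 3·L_2
  2·L_0(x) = (1/4)x^2 + x + 3/4
  (-7)·L_1(x) = (7/4)x^2 + (21/2)x + 35/4
  3·L_2(x) = (3/8)x^2 + 3x + 45/8
Adding term by term: (19/8)x^2 + (29/2)x + 121/8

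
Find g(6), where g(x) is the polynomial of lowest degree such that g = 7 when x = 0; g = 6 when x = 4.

L_0(6) = (2)/[(-4)] = -1/2
L_1(6) = (6)/[(4)] = 3/2
Sum: 7·(-1/2) + 6·(3/2) = 11/2

11/2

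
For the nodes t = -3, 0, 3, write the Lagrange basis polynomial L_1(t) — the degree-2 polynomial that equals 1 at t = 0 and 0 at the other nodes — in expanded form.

L_1(t) = (t + 3)(t - 3) / [(3)·(-3)]
       = (t^2 - 9) / (-9)

L_1(t) = -(1/9)t^2 + 1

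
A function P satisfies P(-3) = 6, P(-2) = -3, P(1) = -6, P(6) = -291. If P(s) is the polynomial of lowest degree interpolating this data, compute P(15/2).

-4299/8

Evaluate each Lagrange basis at s = 15/2:
L_0(15/2) = (19/2)·(13/2)·(3/2)/[(-1)·(-4)·(-9)] = -247/96
L_1(15/2) = (21/2)·(13/2)·(3/2)/[(1)·(-3)·(-8)] = 273/64
L_2(15/2) = (21/2)·(19/2)·(3/2)/[(4)·(3)·(-5)] = -399/160
L_3(15/2) = (21/2)·(19/2)·(13/2)/[(9)·(8)·(5)] = 1729/960
Sum: 6·(-247/96) + (-3)·(273/64) + (-6)·(-399/160) + (-291)·(1729/960) = -4299/8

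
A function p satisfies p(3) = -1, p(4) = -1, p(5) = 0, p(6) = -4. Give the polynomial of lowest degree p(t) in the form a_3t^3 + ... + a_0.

p(t) = -t^3 + (25/2)t^2 - (101/2)t + 65

Build the Lagrange basis polynomials:
L_0(t) = (t - 4)(t - 5)(t - 6) / [-6] = -(1/6)t^3 + (5/2)t^2 - (37/3)t + 20
L_1(t) = (t - 3)(t - 5)(t - 6) / [2] = (1/2)t^3 - 7t^2 + (63/2)t - 45
L_2(t) = (t - 3)(t - 4)(t - 6) / [-2] = -(1/2)t^3 + (13/2)t^2 - 27t + 36
L_3(t) = (t - 3)(t - 4)(t - 5) / [6] = (1/6)t^3 - 2t^2 + (47/6)t - 10
p(t) = (-1)·L_0 + (-1)·L_1 + 0·L_2 + (-4)·L_3
  (-1)·L_0(t) = (1/6)t^3 - (5/2)t^2 + (37/3)t - 20
  (-1)·L_1(t) = -(1/2)t^3 + 7t^2 - (63/2)t + 45
  0·L_2(t) = 0
  (-4)·L_3(t) = -(2/3)t^3 + 8t^2 - (94/3)t + 40
Adding term by term: -t^3 + (25/2)t^2 - (101/2)t + 65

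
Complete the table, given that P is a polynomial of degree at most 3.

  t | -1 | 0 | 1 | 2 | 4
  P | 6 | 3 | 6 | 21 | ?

The 4 known values determine P uniquely (degree ≤ 3).
Evaluate each Lagrange basis at t = 4:
L_0(4) = (4)·(3)·(2)/[(-1)·(-2)·(-3)] = -4
L_1(4) = (5)·(3)·(2)/[(1)·(-1)·(-2)] = 15
L_2(4) = (5)·(4)·(2)/[(2)·(1)·(-1)] = -20
L_3(4) = (5)·(4)·(3)/[(3)·(2)·(1)] = 10
Sum: 6·(-4) + 3·(15) + 6·(-20) + 21·(10) = 111

111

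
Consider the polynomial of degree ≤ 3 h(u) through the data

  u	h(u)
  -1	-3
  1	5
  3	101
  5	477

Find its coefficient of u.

Build the Lagrange basis polynomials:
L_0(u) = (u - 1)(u - 3)(u - 5) / [-48] = -(1/48)u^3 + (3/16)u^2 - (23/48)u + 5/16
L_1(u) = (u + 1)(u - 3)(u - 5) / [16] = (1/16)u^3 - (7/16)u^2 + (7/16)u + 15/16
L_2(u) = (u + 1)(u - 1)(u - 5) / [-16] = -(1/16)u^3 + (5/16)u^2 + (1/16)u - 5/16
L_3(u) = (u + 1)(u - 1)(u - 3) / [48] = (1/48)u^3 - (1/16)u^2 - (1/48)u + 1/16
h(u) = (-3)·L_0 + 5·L_1 + 101·L_2 + 477·L_3
Only the coefficient of u is needed; take it from each L_i and combine:
(-3)·(-23/48) + 5·(7/16) + 101·(1/16) + 477·(-1/48) = 0

0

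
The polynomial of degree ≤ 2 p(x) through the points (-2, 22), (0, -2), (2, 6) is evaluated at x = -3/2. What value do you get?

L_0(-3/2) = (-3/2)·(-7/2)/[(-2)·(-4)] = 21/32
L_1(-3/2) = (1/2)·(-7/2)/[(2)·(-2)] = 7/16
L_2(-3/2) = (1/2)·(-3/2)/[(4)·(2)] = -3/32
Sum: 22·(21/32) + (-2)·(7/16) + 6·(-3/32) = 13

13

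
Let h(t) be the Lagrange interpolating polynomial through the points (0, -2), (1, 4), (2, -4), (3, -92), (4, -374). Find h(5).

-1012

L_0(5) = (4)·(3)·(2)·(1)/[(-1)·(-2)·(-3)·(-4)] = 1
L_1(5) = (5)·(3)·(2)·(1)/[(1)·(-1)·(-2)·(-3)] = -5
L_2(5) = (5)·(4)·(2)·(1)/[(2)·(1)·(-1)·(-2)] = 10
L_3(5) = (5)·(4)·(3)·(1)/[(3)·(2)·(1)·(-1)] = -10
L_4(5) = (5)·(4)·(3)·(2)/[(4)·(3)·(2)·(1)] = 5
Sum: (-2)·(1) + 4·(-5) + (-4)·(10) + (-92)·(-10) + (-374)·(5) = -1012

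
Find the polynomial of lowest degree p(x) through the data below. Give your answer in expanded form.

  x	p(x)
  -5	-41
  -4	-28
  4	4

L_0(x) = (x + 4)(x - 4) / [9] = (1/9)x^2 - 16/9
L_1(x) = (x + 5)(x - 4) / [-8] = -(1/8)x^2 - (1/8)x + 5/2
L_2(x) = (x + 5)(x + 4) / [72] = (1/72)x^2 + (1/8)x + 5/18
p(x) = (-41)·L_0 + (-28)·L_1 + 4·L_2
  (-41)·L_0(x) = -(41/9)x^2 + 656/9
  (-28)·L_1(x) = (7/2)x^2 + (7/2)x - 70
  4·L_2(x) = (1/18)x^2 + (1/2)x + 10/9
Adding term by term: -x^2 + 4x + 4

p(x) = -x^2 + 4x + 4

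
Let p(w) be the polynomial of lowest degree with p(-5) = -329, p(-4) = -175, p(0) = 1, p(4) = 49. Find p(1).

L_0(1) = (5)·(1)·(-3)/[(-1)·(-5)·(-9)] = 1/3
L_1(1) = (6)·(1)·(-3)/[(1)·(-4)·(-8)] = -9/16
L_2(1) = (6)·(5)·(-3)/[(5)·(4)·(-4)] = 9/8
L_3(1) = (6)·(5)·(1)/[(9)·(8)·(4)] = 5/48
Sum: (-329)·(1/3) + (-175)·(-9/16) + 1·(9/8) + 49·(5/48) = -5

-5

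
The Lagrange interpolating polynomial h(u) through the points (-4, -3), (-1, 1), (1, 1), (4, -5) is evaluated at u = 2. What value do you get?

-1/10

Evaluate each Lagrange basis at u = 2:
L_0(2) = (3)·(1)·(-2)/[(-3)·(-5)·(-8)] = 1/20
L_1(2) = (6)·(1)·(-2)/[(3)·(-2)·(-5)] = -2/5
L_2(2) = (6)·(3)·(-2)/[(5)·(2)·(-3)] = 6/5
L_3(2) = (6)·(3)·(1)/[(8)·(5)·(3)] = 3/20
Sum: (-3)·(1/20) + 1·(-2/5) + 1·(6/5) + (-5)·(3/20) = -1/10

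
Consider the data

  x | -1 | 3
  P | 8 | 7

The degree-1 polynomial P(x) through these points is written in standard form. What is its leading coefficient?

The leading coefficient equals the top divided difference P[-1,3].
P[-1,3] = (7 - 8) / (3 - (-1)) = -1/4

-1/4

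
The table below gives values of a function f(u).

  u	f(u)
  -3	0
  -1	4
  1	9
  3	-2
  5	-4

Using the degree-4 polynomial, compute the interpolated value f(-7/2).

5271/1024

Evaluate each Lagrange basis at u = -7/2:
L_0(-7/2) = (-5/2)·(-9/2)·(-13/2)·(-17/2)/[(-2)·(-4)·(-6)·(-8)] = 3315/2048
L_1(-7/2) = (-1/2)·(-9/2)·(-13/2)·(-17/2)/[(2)·(-2)·(-4)·(-6)] = -663/512
L_2(-7/2) = (-1/2)·(-5/2)·(-13/2)·(-17/2)/[(4)·(2)·(-2)·(-4)] = 1105/1024
L_3(-7/2) = (-1/2)·(-5/2)·(-9/2)·(-17/2)/[(6)·(4)·(2)·(-2)] = -255/512
L_4(-7/2) = (-1/2)·(-5/2)·(-9/2)·(-13/2)/[(8)·(6)·(4)·(2)] = 195/2048
Sum: 0 + 4·(-663/512) + 9·(1105/1024) + (-2)·(-255/512) + (-4)·(195/2048) = 5271/1024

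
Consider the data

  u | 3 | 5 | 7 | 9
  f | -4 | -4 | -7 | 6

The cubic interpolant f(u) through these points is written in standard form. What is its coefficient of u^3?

The leading coefficient equals the top divided difference f[3,5,7,9].
f[3,5] = (-4 - (-4)) / (5 - 3) = 0
f[5,7] = (-7 - (-4)) / (7 - 5) = -3/2
f[7,9] = (6 - (-7)) / (9 - 7) = 13/2
f[3,5,7] = (-3/2 - 0) / (7 - 3) = -3/8
f[5,7,9] = (13/2 - (-3/2)) / (9 - 5) = 2
f[3,5,7,9] = (2 - (-3/8)) / (9 - 3) = 19/48

19/48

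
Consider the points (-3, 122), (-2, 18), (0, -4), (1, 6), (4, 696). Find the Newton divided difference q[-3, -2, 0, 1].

q[-3,-2] = (18 - 122) / (-2 - (-3)) = -104
q[-2,0] = (-4 - 18) / (0 - (-2)) = -11
q[0,1] = (6 - (-4)) / (1 - 0) = 10
q[-3,-2,0] = (-11 - (-104)) / (0 - (-3)) = 31
q[-2,0,1] = (10 - (-11)) / (1 - (-2)) = 7
q[-3,-2,0,1] = (7 - 31) / (1 - (-3)) = -6

-6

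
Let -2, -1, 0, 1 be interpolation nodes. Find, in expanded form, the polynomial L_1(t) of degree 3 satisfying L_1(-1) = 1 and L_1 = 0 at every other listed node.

L_1(t) = (1/2)t^3 + (1/2)t^2 - t

L_1(t) = (t + 2)t(t - 1) / [(1)·(-1)·(-2)]
       = (t^3 + t^2 - 2t) / (2)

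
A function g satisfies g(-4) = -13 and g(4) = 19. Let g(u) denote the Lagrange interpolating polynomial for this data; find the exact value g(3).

L_0(3) = (-1)/[(-8)] = 1/8
L_1(3) = (7)/[(8)] = 7/8
Sum: (-13)·(1/8) + 19·(7/8) = 15

15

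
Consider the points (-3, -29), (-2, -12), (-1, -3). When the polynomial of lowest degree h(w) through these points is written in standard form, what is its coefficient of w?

-3

Build the Lagrange basis polynomials:
L_0(w) = (w + 2)(w + 1) / [2] = (1/2)w^2 + (3/2)w + 1
L_1(w) = (w + 3)(w + 1) / [-1] = -w^2 - 4w - 3
L_2(w) = (w + 3)(w + 2) / [2] = (1/2)w^2 + (5/2)w + 3
h(w) = (-29)·L_0 + (-12)·L_1 + (-3)·L_2
Only the coefficient of w is needed; take it from each L_i and combine:
(-29)·(3/2) + (-12)·(-4) + (-3)·(5/2) = -3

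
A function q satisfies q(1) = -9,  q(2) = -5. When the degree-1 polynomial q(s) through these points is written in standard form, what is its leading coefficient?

4

L_0(s) = (s - 2) / [-1] = -s + 2
L_1(s) = (s - 1) / [1] = s - 1
q(s) = (-9)·L_0 + (-5)·L_1
Only the coefficient of s is needed; take it from each L_i and combine:
(-9)·(-1) + (-5)·(1) = 4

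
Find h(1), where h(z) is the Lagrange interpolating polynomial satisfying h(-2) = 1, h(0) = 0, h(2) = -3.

L_0(1) = (1)·(-1)/[(-2)·(-4)] = -1/8
L_1(1) = (3)·(-1)/[(2)·(-2)] = 3/4
L_2(1) = (3)·(1)/[(4)·(2)] = 3/8
Sum: 1·(-1/8) + 0 + (-3)·(3/8) = -5/4

-5/4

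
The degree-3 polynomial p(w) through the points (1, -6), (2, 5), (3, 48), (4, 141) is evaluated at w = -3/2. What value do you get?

-93/8

Evaluate each Lagrange basis at w = -3/2:
L_0(-3/2) = (-7/2)·(-9/2)·(-11/2)/[(-1)·(-2)·(-3)] = 231/16
L_1(-3/2) = (-5/2)·(-9/2)·(-11/2)/[(1)·(-1)·(-2)] = -495/16
L_2(-3/2) = (-5/2)·(-7/2)·(-11/2)/[(2)·(1)·(-1)] = 385/16
L_3(-3/2) = (-5/2)·(-7/2)·(-9/2)/[(3)·(2)·(1)] = -105/16
Sum: (-6)·(231/16) + 5·(-495/16) + 48·(385/16) + 141·(-105/16) = -93/8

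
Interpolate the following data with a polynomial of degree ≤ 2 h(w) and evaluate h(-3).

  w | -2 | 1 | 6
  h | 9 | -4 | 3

81/5

Evaluate each Lagrange basis at w = -3:
L_0(-3) = (-4)·(-9)/[(-3)·(-8)] = 3/2
L_1(-3) = (-1)·(-9)/[(3)·(-5)] = -3/5
L_2(-3) = (-1)·(-4)/[(8)·(5)] = 1/10
Sum: 9·(3/2) + (-4)·(-3/5) + 3·(1/10) = 81/5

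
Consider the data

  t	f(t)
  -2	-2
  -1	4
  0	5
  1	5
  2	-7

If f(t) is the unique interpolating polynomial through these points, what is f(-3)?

-32

Using Newton's divided-difference form:
f[-2,-1] = (4 - (-2)) / (-1 - (-2)) = 6
f[-1,0] = (5 - 4) / (0 - (-1)) = 1
f[0,1] = (5 - 5) / (1 - 0) = 0
f[1,2] = (-7 - 5) / (2 - 1) = -12
f[-2,-1,0] = (1 - 6) / (0 - (-2)) = -5/2
f[-1,0,1] = (0 - 1) / (1 - (-1)) = -1/2
f[0,1,2] = (-12 - 0) / (2 - 0) = -6
f[-2,-1,0,1] = (-1/2 - (-5/2)) / (1 - (-2)) = 2/3
f[-1,0,1,2] = (-6 - (-1/2)) / (2 - (-1)) = -11/6
f[-2,-1,0,1,2] = (-11/6 - 2/3) / (2 - (-2)) = -5/8
f(-3) = -2 + 6·(-1) + (-5/2)·(-1)·(-2) + (2/3)·(-1)·(-2)·(-3) + (-5/8)·(-1)·(-2)·(-3)·(-4) = -32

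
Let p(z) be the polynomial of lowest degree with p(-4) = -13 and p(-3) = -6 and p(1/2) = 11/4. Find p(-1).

L_0(-1) = (2)·(-3/2)/[(-1)·(-9/2)] = -2/3
L_1(-1) = (3)·(-3/2)/[(1)·(-7/2)] = 9/7
L_2(-1) = (3)·(2)/[(9/2)·(7/2)] = 8/21
Sum: (-13)·(-2/3) + (-6)·(9/7) + 11/4·(8/21) = 2

2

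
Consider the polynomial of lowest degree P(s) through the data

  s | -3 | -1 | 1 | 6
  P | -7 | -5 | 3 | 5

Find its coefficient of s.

1739/420

L_0(s) = (s + 1)(s - 1)(s - 6) / [-72] = -(1/72)s^3 + (1/12)s^2 + (1/72)s - 1/12
L_1(s) = (s + 3)(s - 1)(s - 6) / [28] = (1/28)s^3 - (1/7)s^2 - (15/28)s + 9/14
L_2(s) = (s + 3)(s + 1)(s - 6) / [-40] = -(1/40)s^3 + (1/20)s^2 + (21/40)s + 9/20
L_3(s) = (s + 3)(s + 1)(s - 1) / [315] = (1/315)s^3 + (1/105)s^2 - (1/315)s - 1/105
P(s) = (-7)·L_0 + (-5)·L_1 + 3·L_2 + 5·L_3
Only the coefficient of s is needed; take it from each L_i and combine:
(-7)·(1/72) + (-5)·(-15/28) + 3·(21/40) + 5·(-1/315) = 1739/420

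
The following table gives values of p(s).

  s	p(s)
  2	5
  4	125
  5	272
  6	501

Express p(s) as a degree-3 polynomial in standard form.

Newton's divided differences:
p[2,4] = (125 - 5) / (4 - 2) = 60
p[4,5] = (272 - 125) / (5 - 4) = 147
p[5,6] = (501 - 272) / (6 - 5) = 229
p[2,4,5] = (147 - 60) / (5 - 2) = 29
p[4,5,6] = (229 - 147) / (6 - 4) = 41
p[2,4,5,6] = (41 - 29) / (6 - 2) = 3
p(s) = 5 + 60·(s - 2) + 29·(s - 2)(s - 4) + 3·(s - 2)(s - 4)(s - 5)
Expanding: p(s) = 3s^3 - 4s^2 - 3

p(s) = 3s^3 - 4s^2 - 3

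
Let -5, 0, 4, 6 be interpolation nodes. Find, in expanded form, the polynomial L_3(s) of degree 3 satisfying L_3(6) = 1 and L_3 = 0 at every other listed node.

L_3(s) = (1/132)s^3 + (1/132)s^2 - (5/33)s

L_3(s) = (s + 5)s(s - 4) / [(11)·(6)·(2)]
       = (s^3 + s^2 - 20s) / (132)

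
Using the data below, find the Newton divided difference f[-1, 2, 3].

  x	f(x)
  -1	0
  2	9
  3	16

f[-1,2] = (9 - 0) / (2 - (-1)) = 3
f[2,3] = (16 - 9) / (3 - 2) = 7
f[-1,2,3] = (7 - 3) / (3 - (-1)) = 1

1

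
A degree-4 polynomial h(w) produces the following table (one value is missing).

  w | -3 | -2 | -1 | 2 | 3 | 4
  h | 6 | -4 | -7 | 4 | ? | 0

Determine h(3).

The 5 known values determine h uniquely (degree ≤ 4).
Evaluate each Lagrange basis at w = 3:
L_0(3) = (5)·(4)·(1)·(-1)/[(-1)·(-2)·(-5)·(-7)] = -2/7
L_1(3) = (6)·(4)·(1)·(-1)/[(1)·(-1)·(-4)·(-6)] = 1
L_2(3) = (6)·(5)·(1)·(-1)/[(2)·(1)·(-3)·(-5)] = -1
L_3(3) = (6)·(5)·(4)·(-1)/[(5)·(4)·(3)·(-2)] = 1
L_4(3) = (6)·(5)·(4)·(1)/[(7)·(6)·(5)·(2)] = 2/7
Sum: 6·(-2/7) + (-4)·(1) + (-7)·(-1) + 4·(1) + 0 = 37/7

37/7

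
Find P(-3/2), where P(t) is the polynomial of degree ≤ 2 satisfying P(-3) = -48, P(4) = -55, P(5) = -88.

Evaluate each Lagrange basis at t = -3/2:
L_0(-3/2) = (-11/2)·(-13/2)/[(-7)·(-8)] = 143/224
L_1(-3/2) = (3/2)·(-13/2)/[(7)·(-1)] = 39/28
L_2(-3/2) = (3/2)·(-11/2)/[(8)·(1)] = -33/32
Sum: (-48)·(143/224) + (-55)·(39/28) + (-88)·(-33/32) = -33/2

-33/2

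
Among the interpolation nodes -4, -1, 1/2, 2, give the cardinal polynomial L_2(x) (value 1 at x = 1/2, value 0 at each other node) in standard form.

L_2(x) = (x + 4)(x + 1)(x - 2) / [(9/2)·(3/2)·(-3/2)]
       = (x^3 + 3x^2 - 6x - 8) / (-81/8)

L_2(x) = -(8/81)x^3 - (8/27)x^2 + (16/27)x + 64/81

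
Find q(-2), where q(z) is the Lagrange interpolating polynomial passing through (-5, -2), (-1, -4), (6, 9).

Evaluate each Lagrange basis at z = -2:
L_0(-2) = (-1)·(-8)/[(-4)·(-11)] = 2/11
L_1(-2) = (3)·(-8)/[(4)·(-7)] = 6/7
L_2(-2) = (3)·(-1)/[(11)·(7)] = -3/77
Sum: (-2)·(2/11) + (-4)·(6/7) + 9·(-3/77) = -29/7

-29/7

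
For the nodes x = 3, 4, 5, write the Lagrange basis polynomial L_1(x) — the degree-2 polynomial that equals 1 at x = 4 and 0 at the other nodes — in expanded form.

L_1(x) = (x - 3)(x - 5) / [(1)·(-1)]
       = (x^2 - 8x + 15) / (-1)

L_1(x) = -x^2 + 8x - 15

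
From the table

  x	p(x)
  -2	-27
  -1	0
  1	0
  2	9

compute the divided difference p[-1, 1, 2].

p[-1,1] = (0 - 0) / (1 - (-1)) = 0
p[1,2] = (9 - 0) / (2 - 1) = 9
p[-1,1,2] = (9 - 0) / (2 - (-1)) = 3

3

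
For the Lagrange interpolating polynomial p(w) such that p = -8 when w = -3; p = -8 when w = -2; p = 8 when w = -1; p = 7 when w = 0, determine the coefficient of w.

-41/2

L_0(w) = (w + 2)(w + 1)w / [-6] = -(1/6)w^3 - (1/2)w^2 - (1/3)w
L_1(w) = (w + 3)(w + 1)w / [2] = (1/2)w^3 + 2w^2 + (3/2)w
L_2(w) = (w + 3)(w + 2)w / [-2] = -(1/2)w^3 - (5/2)w^2 - 3w
L_3(w) = (w + 3)(w + 2)(w + 1) / [6] = (1/6)w^3 + w^2 + (11/6)w + 1
p(w) = (-8)·L_0 + (-8)·L_1 + 8·L_2 + 7·L_3
Only the coefficient of w is needed; take it from each L_i and combine:
(-8)·(-1/3) + (-8)·(3/2) + 8·(-3) + 7·(11/6) = -41/2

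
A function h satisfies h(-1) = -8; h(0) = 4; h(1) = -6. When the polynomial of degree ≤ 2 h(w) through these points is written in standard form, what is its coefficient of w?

Build the Lagrange basis polynomials:
L_0(w) = w(w - 1) / [2] = (1/2)w^2 - (1/2)w
L_1(w) = (w + 1)(w - 1) / [-1] = -w^2 + 1
L_2(w) = (w + 1)w / [2] = (1/2)w^2 + (1/2)w
h(w) = (-8)·L_0 + 4·L_1 + (-6)·L_2
Only the coefficient of w is needed; take it from each L_i and combine:
(-8)·(-1/2) + 4·(0) + (-6)·(1/2) = 1

1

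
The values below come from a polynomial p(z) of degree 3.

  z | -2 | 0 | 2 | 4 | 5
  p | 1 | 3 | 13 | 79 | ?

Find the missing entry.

The 4 known values determine p uniquely (degree ≤ 3).
Evaluate each Lagrange basis at z = 5:
L_0(5) = (5)·(3)·(1)/[(-2)·(-4)·(-6)] = -5/16
L_1(5) = (7)·(3)·(1)/[(2)·(-2)·(-4)] = 21/16
L_2(5) = (7)·(5)·(1)/[(4)·(2)·(-2)] = -35/16
L_3(5) = (7)·(5)·(3)/[(6)·(4)·(2)] = 35/16
Sum: 1·(-5/16) + 3·(21/16) + 13·(-35/16) + 79·(35/16) = 148

148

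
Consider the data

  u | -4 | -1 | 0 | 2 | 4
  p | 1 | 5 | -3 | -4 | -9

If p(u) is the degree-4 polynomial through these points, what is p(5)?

Evaluate each Lagrange basis at u = 5:
L_0(5) = (6)·(5)·(3)·(1)/[(-3)·(-4)·(-6)·(-8)] = 5/32
L_1(5) = (9)·(5)·(3)·(1)/[(3)·(-1)·(-3)·(-5)] = -3
L_2(5) = (9)·(6)·(3)·(1)/[(4)·(1)·(-2)·(-4)] = 81/16
L_3(5) = (9)·(6)·(5)·(1)/[(6)·(3)·(2)·(-2)] = -15/4
L_4(5) = (9)·(6)·(5)·(3)/[(8)·(5)·(4)·(2)] = 81/32
Sum: 1·(5/32) + 5·(-3) + (-3)·(81/16) + (-4)·(-15/4) + (-9)·(81/32) = -605/16

-605/16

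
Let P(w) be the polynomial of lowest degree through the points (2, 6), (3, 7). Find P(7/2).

15/2

Evaluate each Lagrange basis at w = 7/2:
L_0(7/2) = (1/2)/[(-1)] = -1/2
L_1(7/2) = (3/2)/[(1)] = 3/2
Sum: 6·(-1/2) + 7·(3/2) = 15/2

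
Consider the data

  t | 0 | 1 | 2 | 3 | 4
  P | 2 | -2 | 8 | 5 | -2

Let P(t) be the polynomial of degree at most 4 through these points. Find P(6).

Evaluate each Lagrange basis at t = 6:
L_0(6) = (5)·(4)·(3)·(2)/[(-1)·(-2)·(-3)·(-4)] = 5
L_1(6) = (6)·(4)·(3)·(2)/[(1)·(-1)·(-2)·(-3)] = -24
L_2(6) = (6)·(5)·(3)·(2)/[(2)·(1)·(-1)·(-2)] = 45
L_3(6) = (6)·(5)·(4)·(2)/[(3)·(2)·(1)·(-1)] = -40
L_4(6) = (6)·(5)·(4)·(3)/[(4)·(3)·(2)·(1)] = 15
Sum: 2·(5) + (-2)·(-24) + 8·(45) + 5·(-40) + (-2)·(15) = 188

188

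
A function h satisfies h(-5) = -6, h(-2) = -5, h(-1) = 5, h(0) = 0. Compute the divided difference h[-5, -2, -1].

29/12

h[-5,-2] = (-5 - (-6)) / (-2 - (-5)) = 1/3
h[-2,-1] = (5 - (-5)) / (-1 - (-2)) = 10
h[-5,-2,-1] = (10 - 1/3) / (-1 - (-5)) = 29/12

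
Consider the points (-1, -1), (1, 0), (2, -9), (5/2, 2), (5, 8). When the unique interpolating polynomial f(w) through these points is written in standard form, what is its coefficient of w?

-991/60

Build the Lagrange basis polynomials:
L_0(w) = (w - 1)(w - 2)(w - 5/2)(w - 5) / [126] = (1/126)w^4 - (1/12)w^3 + (37/126)w^2 - (5/12)w + 25/126
L_1(w) = (w + 1)(w - 2)(w - 5/2)(w - 5) / [-12] = -(1/12)w^4 + (17/24)w^3 - (3/2)w^2 - (5/24)w + 25/12
L_2(w) = (w + 1)(w - 1)(w - 5/2)(w - 5) / [9/2] = (2/9)w^4 - (5/3)w^3 + (23/9)w^2 + (5/3)w - 25/9
L_3(w) = (w + 1)(w - 1)(w - 2)(w - 5) / [-105/16] = -(16/105)w^4 + (16/15)w^3 - (48/35)w^2 - (16/15)w + 32/21
L_4(w) = (w + 1)(w - 1)(w - 2)(w - 5/2) / [180] = (1/180)w^4 - (1/40)w^3 + (1/45)w^2 + (1/40)w - 1/36
f(w) = (-1)·L_0 + 0·L_1 + (-9)·L_2 + 2·L_3 + 8·L_4
Only the coefficient of w is needed; take it from each L_i and combine:
(-1)·(-5/12) + 0·(-5/24) + (-9)·(5/3) + 2·(-16/15) + 8·(1/40) = -991/60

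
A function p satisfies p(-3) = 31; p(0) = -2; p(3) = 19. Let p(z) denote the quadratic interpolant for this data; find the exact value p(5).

Using Newton's divided-difference form:
p[-3,0] = (-2 - 31) / (0 - (-3)) = -11
p[0,3] = (19 - (-2)) / (3 - 0) = 7
p[-3,0,3] = (7 - (-11)) / (3 - (-3)) = 3
p(5) = 31 + (-11)·(8) + 3·(8)·(5) = 63

63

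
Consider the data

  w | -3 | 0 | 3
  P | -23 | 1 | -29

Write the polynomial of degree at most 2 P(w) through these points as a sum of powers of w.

Newton's divided differences:
P[-3,0] = (1 - (-23)) / (0 - (-3)) = 8
P[0,3] = (-29 - 1) / (3 - 0) = -10
P[-3,0,3] = (-10 - 8) / (3 - (-3)) = -3
P(w) = -23 + 8·(w + 3) + (-3)·(w + 3)w
Expanding: P(w) = -3w^2 - w + 1

P(w) = -3w^2 - w + 1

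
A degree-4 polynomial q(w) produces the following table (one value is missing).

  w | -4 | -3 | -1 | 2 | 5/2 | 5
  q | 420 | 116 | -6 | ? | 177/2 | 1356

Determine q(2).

The 5 known values determine q uniquely (degree ≤ 4).
L_0(2) = (5)·(3)·(-1/2)·(-3)/[(-1)·(-3)·(-13/2)·(-9)] = 5/39
L_1(2) = (6)·(3)·(-1/2)·(-3)/[(1)·(-2)·(-11/2)·(-8)] = -27/88
L_2(2) = (6)·(5)·(-1/2)·(-3)/[(3)·(2)·(-7/2)·(-6)] = 5/14
L_3(2) = (6)·(5)·(3)·(-3)/[(13/2)·(11/2)·(7/2)·(-5/2)] = 864/1001
L_4(2) = (6)·(5)·(3)·(-1/2)/[(9)·(8)·(6)·(5/2)] = -1/24
Sum: 420·(5/39) + 116·(-27/88) + (-6)·(5/14) + 177/2·(864/1001) + 1356·(-1/24) = 36

36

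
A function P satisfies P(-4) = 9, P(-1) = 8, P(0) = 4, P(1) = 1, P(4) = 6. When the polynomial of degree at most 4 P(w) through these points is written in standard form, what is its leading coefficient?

Build the Lagrange basis polynomials:
L_0(w) = (w + 1)w(w - 1)(w - 4) / [480] = (1/480)w^4 - (1/120)w^3 - (1/480)w^2 + (1/120)w
L_1(w) = (w + 4)w(w - 1)(w - 4) / [-30] = -(1/30)w^4 + (1/30)w^3 + (8/15)w^2 - (8/15)w
L_2(w) = (w + 4)(w + 1)(w - 1)(w - 4) / [16] = (1/16)w^4 - (17/16)w^2 + 1
L_3(w) = (w + 4)(w + 1)w(w - 4) / [-30] = -(1/30)w^4 - (1/30)w^3 + (8/15)w^2 + (8/15)w
L_4(w) = (w + 4)(w + 1)w(w - 1) / [480] = (1/480)w^4 + (1/120)w^3 - (1/480)w^2 - (1/120)w
P(w) = 9·L_0 + 8·L_1 + 4·L_2 + 1·L_3 + 6·L_4
Only the coefficient of w^4 is needed; take it from each L_i and combine:
9·(1/480) + 8·(-1/30) + 4·(1/16) + 1·(-1/30) + 6·(1/480) = -3/160

-3/160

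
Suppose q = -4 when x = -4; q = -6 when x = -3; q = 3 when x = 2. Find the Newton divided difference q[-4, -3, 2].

q[-4,-3] = (-6 - (-4)) / (-3 - (-4)) = -2
q[-3,2] = (3 - (-6)) / (2 - (-3)) = 9/5
q[-4,-3,2] = (9/5 - (-2)) / (2 - (-4)) = 19/30

19/30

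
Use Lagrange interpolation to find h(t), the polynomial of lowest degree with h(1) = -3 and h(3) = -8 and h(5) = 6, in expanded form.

L_0(t) = (t - 3)(t - 5) / [8] = (1/8)t^2 - t + 15/8
L_1(t) = (t - 1)(t - 5) / [-4] = -(1/4)t^2 + (3/2)t - 5/4
L_2(t) = (t - 1)(t - 3) / [8] = (1/8)t^2 - (1/2)t + 3/8
h(t) = (-3)·L_0 + (-8)·L_1 + 6·L_2
  (-3)·L_0(t) = -(3/8)t^2 + 3t - 45/8
  (-8)·L_1(t) = 2t^2 - 12t + 10
  6·L_2(t) = (3/4)t^2 - 3t + 9/4
Adding term by term: (19/8)t^2 - 12t + 53/8

h(t) = (19/8)t^2 - 12t + 53/8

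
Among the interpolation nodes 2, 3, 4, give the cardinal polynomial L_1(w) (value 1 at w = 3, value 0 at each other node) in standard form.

L_1(w) = (w - 2)(w - 4) / [(1)·(-1)]
       = (w^2 - 6w + 8) / (-1)

L_1(w) = -w^2 + 6w - 8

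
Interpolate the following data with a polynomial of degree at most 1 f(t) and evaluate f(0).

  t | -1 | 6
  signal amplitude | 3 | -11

L_0(0) = (-6)/[(-7)] = 6/7
L_1(0) = (1)/[(7)] = 1/7
Sum: 3·(6/7) + (-11)·(1/7) = 1

1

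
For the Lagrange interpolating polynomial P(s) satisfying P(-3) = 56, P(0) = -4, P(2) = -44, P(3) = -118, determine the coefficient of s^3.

-3

The leading coefficient equals the top divided difference P[-3,0,2,3].
P[-3,0] = (-4 - 56) / (0 - (-3)) = -20
P[0,2] = (-44 - (-4)) / (2 - 0) = -20
P[2,3] = (-118 - (-44)) / (3 - 2) = -74
P[-3,0,2] = (-20 - (-20)) / (2 - (-3)) = 0
P[0,2,3] = (-74 - (-20)) / (3 - 0) = -18
P[-3,0,2,3] = (-18 - 0) / (3 - (-3)) = -3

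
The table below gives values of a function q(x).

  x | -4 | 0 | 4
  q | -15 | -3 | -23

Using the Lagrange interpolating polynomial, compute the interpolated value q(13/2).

Evaluate each Lagrange basis at x = 13/2:
L_0(13/2) = (13/2)·(5/2)/[(-4)·(-8)] = 65/128
L_1(13/2) = (21/2)·(5/2)/[(4)·(-4)] = -105/64
L_2(13/2) = (21/2)·(13/2)/[(8)·(4)] = 273/128
Sum: (-15)·(65/128) + (-3)·(-105/64) + (-23)·(273/128) = -207/4

-207/4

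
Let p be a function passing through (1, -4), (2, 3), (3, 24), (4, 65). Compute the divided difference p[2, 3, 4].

p[2,3] = (24 - 3) / (3 - 2) = 21
p[3,4] = (65 - 24) / (4 - 3) = 41
p[2,3,4] = (41 - 21) / (4 - 2) = 10

10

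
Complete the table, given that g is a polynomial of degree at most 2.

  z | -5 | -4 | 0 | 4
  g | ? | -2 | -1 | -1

The 3 known values determine g uniquely (degree ≤ 2).
Evaluate each Lagrange basis at z = -5:
L_0(-5) = (-5)·(-9)/[(-4)·(-8)] = 45/32
L_1(-5) = (-1)·(-9)/[(4)·(-4)] = -9/16
L_2(-5) = (-1)·(-5)/[(8)·(4)] = 5/32
Sum: (-2)·(45/32) + (-1)·(-9/16) + (-1)·(5/32) = -77/32

-77/32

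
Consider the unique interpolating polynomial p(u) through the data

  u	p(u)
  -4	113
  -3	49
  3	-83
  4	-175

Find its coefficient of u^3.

The leading coefficient equals the top divided difference p[-4,-3,3,4].
p[-4,-3] = (49 - 113) / (-3 - (-4)) = -64
p[-3,3] = (-83 - 49) / (3 - (-3)) = -22
p[3,4] = (-175 - (-83)) / (4 - 3) = -92
p[-4,-3,3] = (-22 - (-64)) / (3 - (-4)) = 6
p[-3,3,4] = (-92 - (-22)) / (4 - (-3)) = -10
p[-4,-3,3,4] = (-10 - 6) / (4 - (-4)) = -2

-2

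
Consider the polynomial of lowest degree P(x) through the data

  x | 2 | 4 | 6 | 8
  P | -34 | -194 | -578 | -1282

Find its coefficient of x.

0

Build the Lagrange basis polynomials:
L_0(x) = (x - 4)(x - 6)(x - 8) / [-48] = -(1/48)x^3 + (3/8)x^2 - (13/6)x + 4
L_1(x) = (x - 2)(x - 6)(x - 8) / [16] = (1/16)x^3 - x^2 + (19/4)x - 6
L_2(x) = (x - 2)(x - 4)(x - 8) / [-16] = -(1/16)x^3 + (7/8)x^2 - (7/2)x + 4
L_3(x) = (x - 2)(x - 4)(x - 6) / [48] = (1/48)x^3 - (1/4)x^2 + (11/12)x - 1
P(x) = (-34)·L_0 + (-194)·L_1 + (-578)·L_2 + (-1282)·L_3
Only the coefficient of x is needed; take it from each L_i and combine:
(-34)·(-13/6) + (-194)·(19/4) + (-578)·(-7/2) + (-1282)·(11/12) = 0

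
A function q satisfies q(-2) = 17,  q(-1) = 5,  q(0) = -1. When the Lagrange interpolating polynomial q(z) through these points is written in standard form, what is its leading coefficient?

3

The leading coefficient equals the top divided difference q[-2,-1,0].
q[-2,-1] = (5 - 17) / (-1 - (-2)) = -12
q[-1,0] = (-1 - 5) / (0 - (-1)) = -6
q[-2,-1,0] = (-6 - (-12)) / (0 - (-2)) = 3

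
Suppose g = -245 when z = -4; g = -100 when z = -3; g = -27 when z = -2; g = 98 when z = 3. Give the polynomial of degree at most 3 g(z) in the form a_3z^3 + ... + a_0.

Build the Lagrange basis polynomials:
L_0(z) = (z + 3)(z + 2)(z - 3) / [-14] = -(1/14)z^3 - (1/7)z^2 + (9/14)z + 9/7
L_1(z) = (z + 4)(z + 2)(z - 3) / [6] = (1/6)z^3 + (1/2)z^2 - (5/3)z - 4
L_2(z) = (z + 4)(z + 3)(z - 3) / [-10] = -(1/10)z^3 - (2/5)z^2 + (9/10)z + 18/5
L_3(z) = (z + 4)(z + 3)(z + 2) / [210] = (1/210)z^3 + (3/70)z^2 + (13/105)z + 4/35
g(z) = (-245)·L_0 + (-100)·L_1 + (-27)·L_2 + 98·L_3
  (-245)·L_0(z) = (35/2)z^3 + 35z^2 - (315/2)z - 315
  (-100)·L_1(z) = -(50/3)z^3 - 50z^2 + (500/3)z + 400
  (-27)·L_2(z) = (27/10)z^3 + (54/5)z^2 - (243/10)z - 486/5
  98·L_3(z) = (7/15)z^3 + (21/5)z^2 + (182/15)z + 56/5
Adding term by term: 4z^3 - 3z - 1

g(z) = 4z^3 - 3z - 1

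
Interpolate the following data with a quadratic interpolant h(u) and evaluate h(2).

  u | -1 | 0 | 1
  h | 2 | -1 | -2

-1

L_0(2) = (2)·(1)/[(-1)·(-2)] = 1
L_1(2) = (3)·(1)/[(1)·(-1)] = -3
L_2(2) = (3)·(2)/[(2)·(1)] = 3
Sum: 2·(1) + (-1)·(-3) + (-2)·(3) = -1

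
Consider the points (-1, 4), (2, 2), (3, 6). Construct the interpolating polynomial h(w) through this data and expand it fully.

h(w) = (7/6)w^2 - (11/6)w + 1

Newton's divided differences:
h[-1,2] = (2 - 4) / (2 - (-1)) = -2/3
h[2,3] = (6 - 2) / (3 - 2) = 4
h[-1,2,3] = (4 - (-2/3)) / (3 - (-1)) = 7/6
h(w) = 4 + (-2/3)·(w + 1) + (7/6)·(w + 1)(w - 2)
Expanding: h(w) = (7/6)w^2 - (11/6)w + 1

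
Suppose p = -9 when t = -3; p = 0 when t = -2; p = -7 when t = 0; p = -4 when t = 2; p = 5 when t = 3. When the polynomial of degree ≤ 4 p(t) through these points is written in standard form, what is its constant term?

-7

L_0(t) = (t + 2)t(t - 2)(t - 3) / [90] = (1/90)t^4 - (1/30)t^3 - (2/45)t^2 + (2/15)t
L_1(t) = (t + 3)t(t - 2)(t - 3) / [-40] = -(1/40)t^4 + (1/20)t^3 + (9/40)t^2 - (9/20)t
L_2(t) = (t + 3)(t + 2)(t - 2)(t - 3) / [36] = (1/36)t^4 - (13/36)t^2 + 1
L_3(t) = (t + 3)(t + 2)t(t - 3) / [-40] = -(1/40)t^4 - (1/20)t^3 + (9/40)t^2 + (9/20)t
L_4(t) = (t + 3)(t + 2)t(t - 2) / [90] = (1/90)t^4 + (1/30)t^3 - (2/45)t^2 - (2/15)t
p(t) = (-9)·L_0 + 0·L_1 + (-7)·L_2 + (-4)·L_3 + 5·L_4
Only the constant term is needed; take it from each L_i and combine:
(-9)·(0) + 0·(0) + (-7)·(1) + (-4)·(0) + 5·(0) = -7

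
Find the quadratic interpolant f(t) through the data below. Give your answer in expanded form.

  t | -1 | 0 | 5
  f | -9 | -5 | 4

f(t) = -(11/30)t^2 + (109/30)t - 5

Newton's divided differences:
f[-1,0] = (-5 - (-9)) / (0 - (-1)) = 4
f[0,5] = (4 - (-5)) / (5 - 0) = 9/5
f[-1,0,5] = (9/5 - 4) / (5 - (-1)) = -11/30
f(t) = -9 + 4·(t + 1) + (-11/30)·(t + 1)t
Expanding: f(t) = -(11/30)t^2 + (109/30)t - 5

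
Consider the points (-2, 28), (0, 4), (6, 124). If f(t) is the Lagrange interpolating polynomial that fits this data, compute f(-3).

52

L_0(-3) = (-3)·(-9)/[(-2)·(-8)] = 27/16
L_1(-3) = (-1)·(-9)/[(2)·(-6)] = -3/4
L_2(-3) = (-1)·(-3)/[(8)·(6)] = 1/16
Sum: 28·(27/16) + 4·(-3/4) + 124·(1/16) = 52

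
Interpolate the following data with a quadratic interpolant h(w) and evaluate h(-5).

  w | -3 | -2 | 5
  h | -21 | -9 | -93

-63

Using Newton's divided-difference form:
h[-3,-2] = (-9 - (-21)) / (-2 - (-3)) = 12
h[-2,5] = (-93 - (-9)) / (5 - (-2)) = -12
h[-3,-2,5] = (-12 - 12) / (5 - (-3)) = -3
h(-5) = -21 + 12·(-2) + (-3)·(-2)·(-3) = -63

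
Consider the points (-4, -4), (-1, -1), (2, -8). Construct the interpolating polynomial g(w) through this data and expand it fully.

Build the Lagrange basis polynomials:
L_0(w) = (w + 1)(w - 2) / [18] = (1/18)w^2 - (1/18)w - 1/9
L_1(w) = (w + 4)(w - 2) / [-9] = -(1/9)w^2 - (2/9)w + 8/9
L_2(w) = (w + 4)(w + 1) / [18] = (1/18)w^2 + (5/18)w + 2/9
g(w) = (-4)·L_0 + (-1)·L_1 + (-8)·L_2
  (-4)·L_0(w) = -(2/9)w^2 + (2/9)w + 4/9
  (-1)·L_1(w) = (1/9)w^2 + (2/9)w - 8/9
  (-8)·L_2(w) = -(4/9)w^2 - (20/9)w - 16/9
Adding term by term: -(5/9)w^2 - (16/9)w - 20/9

g(w) = -(5/9)w^2 - (16/9)w - 20/9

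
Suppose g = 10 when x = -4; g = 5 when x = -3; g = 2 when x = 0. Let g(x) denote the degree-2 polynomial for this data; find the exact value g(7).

Evaluate each Lagrange basis at x = 7:
L_0(7) = (10)·(7)/[(-1)·(-4)] = 35/2
L_1(7) = (11)·(7)/[(1)·(-3)] = -77/3
L_2(7) = (11)·(10)/[(4)·(3)] = 55/6
Sum: 10·(35/2) + 5·(-77/3) + 2·(55/6) = 65

65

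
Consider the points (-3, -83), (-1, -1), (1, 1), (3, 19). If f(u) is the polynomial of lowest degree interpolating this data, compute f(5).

L_0(5) = (6)·(4)·(2)/[(-2)·(-4)·(-6)] = -1
L_1(5) = (8)·(4)·(2)/[(2)·(-2)·(-4)] = 4
L_2(5) = (8)·(6)·(2)/[(4)·(2)·(-2)] = -6
L_3(5) = (8)·(6)·(4)/[(6)·(4)·(2)] = 4
Sum: (-83)·(-1) + (-1)·(4) + 1·(-6) + 19·(4) = 149

149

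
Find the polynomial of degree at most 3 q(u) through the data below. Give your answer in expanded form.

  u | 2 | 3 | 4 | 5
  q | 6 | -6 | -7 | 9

q(u) = u^3 - (7/2)u^2 - (27/2)u + 39

Build the Lagrange basis polynomials:
L_0(u) = (u - 3)(u - 4)(u - 5) / [-6] = -(1/6)u^3 + 2u^2 - (47/6)u + 10
L_1(u) = (u - 2)(u - 4)(u - 5) / [2] = (1/2)u^3 - (11/2)u^2 + 19u - 20
L_2(u) = (u - 2)(u - 3)(u - 5) / [-2] = -(1/2)u^3 + 5u^2 - (31/2)u + 15
L_3(u) = (u - 2)(u - 3)(u - 4) / [6] = (1/6)u^3 - (3/2)u^2 + (13/3)u - 4
q(u) = 6·L_0 + (-6)·L_1 + (-7)·L_2 + 9·L_3
  6·L_0(u) = -u^3 + 12u^2 - 47u + 60
  (-6)·L_1(u) = -3u^3 + 33u^2 - 114u + 120
  (-7)·L_2(u) = (7/2)u^3 - 35u^2 + (217/2)u - 105
  9·L_3(u) = (3/2)u^3 - (27/2)u^2 + 39u - 36
Adding term by term: u^3 - (7/2)u^2 - (27/2)u + 39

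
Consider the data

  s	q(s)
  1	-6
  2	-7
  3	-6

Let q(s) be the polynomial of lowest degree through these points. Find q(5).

Evaluate each Lagrange basis at s = 5:
L_0(5) = (3)·(2)/[(-1)·(-2)] = 3
L_1(5) = (4)·(2)/[(1)·(-1)] = -8
L_2(5) = (4)·(3)/[(2)·(1)] = 6
Sum: (-6)·(3) + (-7)·(-8) + (-6)·(6) = 2

2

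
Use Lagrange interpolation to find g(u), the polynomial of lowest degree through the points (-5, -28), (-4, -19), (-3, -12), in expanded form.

L_0(u) = (u + 4)(u + 3) / [2] = (1/2)u^2 + (7/2)u + 6
L_1(u) = (u + 5)(u + 3) / [-1] = -u^2 - 8u - 15
L_2(u) = (u + 5)(u + 4) / [2] = (1/2)u^2 + (9/2)u + 10
g(u) = (-28)·L_0 + (-19)·L_1 + (-12)·L_2
  (-28)·L_0(u) = -14u^2 - 98u - 168
  (-19)·L_1(u) = 19u^2 + 152u + 285
  (-12)·L_2(u) = -6u^2 - 54u - 120
Adding term by term: -u^2 - 3

g(u) = -u^2 - 3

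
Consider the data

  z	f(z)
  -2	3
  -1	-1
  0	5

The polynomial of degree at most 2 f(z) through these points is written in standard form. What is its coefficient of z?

L_0(z) = (z + 1)z / [2] = (1/2)z^2 + (1/2)z
L_1(z) = (z + 2)z / [-1] = -z^2 - 2z
L_2(z) = (z + 2)(z + 1) / [2] = (1/2)z^2 + (3/2)z + 1
f(z) = 3·L_0 + (-1)·L_1 + 5·L_2
Only the coefficient of z is needed; take it from each L_i and combine:
3·(1/2) + (-1)·(-2) + 5·(3/2) = 11

11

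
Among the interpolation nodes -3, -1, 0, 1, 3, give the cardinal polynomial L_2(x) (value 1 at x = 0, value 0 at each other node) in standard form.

L_2(x) = (1/9)x^4 - (10/9)x^2 + 1

L_2(x) = (x + 3)(x + 1)(x - 1)(x - 3) / [(3)·(1)·(-1)·(-3)]
       = (x^4 - 10x^2 + 9) / (9)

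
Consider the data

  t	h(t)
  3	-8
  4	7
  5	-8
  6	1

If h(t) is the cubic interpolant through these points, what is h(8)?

307

Using Newton's divided-difference form:
h[3,4] = (7 - (-8)) / (4 - 3) = 15
h[4,5] = (-8 - 7) / (5 - 4) = -15
h[5,6] = (1 - (-8)) / (6 - 5) = 9
h[3,4,5] = (-15 - 15) / (5 - 3) = -15
h[4,5,6] = (9 - (-15)) / (6 - 4) = 12
h[3,4,5,6] = (12 - (-15)) / (6 - 3) = 9
h(8) = -8 + 15·(5) + (-15)·(5)·(4) + 9·(5)·(4)·(3) = 307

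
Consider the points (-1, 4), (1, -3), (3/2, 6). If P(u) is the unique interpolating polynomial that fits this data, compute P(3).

Evaluate each Lagrange basis at u = 3:
L_0(3) = (2)·(3/2)/[(-2)·(-5/2)] = 3/5
L_1(3) = (4)·(3/2)/[(2)·(-1/2)] = -6
L_2(3) = (4)·(2)/[(5/2)·(1/2)] = 32/5
Sum: 4·(3/5) + (-3)·(-6) + 6·(32/5) = 294/5

294/5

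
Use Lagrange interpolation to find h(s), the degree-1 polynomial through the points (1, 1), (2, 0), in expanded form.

h(s) = -s + 2

Build the Lagrange basis polynomials:
L_0(s) = (s - 2) / [-1] = -s + 2
L_1(s) = (s - 1) / [1] = s - 1
h(s) = 1·L_0 + 0·L_1
  1·L_0(s) = -s + 2
  0·L_1(s) = 0
Adding term by term: -s + 2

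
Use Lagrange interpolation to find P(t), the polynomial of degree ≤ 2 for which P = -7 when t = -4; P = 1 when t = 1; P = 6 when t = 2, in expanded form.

Build the Lagrange basis polynomials:
L_0(t) = (t - 1)(t - 2) / [30] = (1/30)t^2 - (1/10)t + 1/15
L_1(t) = (t + 4)(t - 2) / [-5] = -(1/5)t^2 - (2/5)t + 8/5
L_2(t) = (t + 4)(t - 1) / [6] = (1/6)t^2 + (1/2)t - 2/3
P(t) = (-7)·L_0 + 1·L_1 + 6·L_2
  (-7)·L_0(t) = -(7/30)t^2 + (7/10)t - 7/15
  1·L_1(t) = -(1/5)t^2 - (2/5)t + 8/5
  6·L_2(t) = t^2 + 3t - 4
Adding term by term: (17/30)t^2 + (33/10)t - 43/15

P(t) = (17/30)t^2 + (33/10)t - 43/15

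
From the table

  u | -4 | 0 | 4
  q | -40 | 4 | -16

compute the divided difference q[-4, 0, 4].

q[-4,0] = (4 - (-40)) / (0 - (-4)) = 11
q[0,4] = (-16 - 4) / (4 - 0) = -5
q[-4,0,4] = (-5 - 11) / (4 - (-4)) = -2

-2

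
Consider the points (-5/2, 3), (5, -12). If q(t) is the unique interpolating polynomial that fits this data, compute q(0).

-2

Evaluate each Lagrange basis at t = 0:
L_0(0) = (-5)/[(-15/2)] = 2/3
L_1(0) = (5/2)/[(15/2)] = 1/3
Sum: 3·(2/3) + (-12)·(1/3) = -2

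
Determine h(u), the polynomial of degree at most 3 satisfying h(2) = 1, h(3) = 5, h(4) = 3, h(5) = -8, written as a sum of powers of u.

h(u) = -(1/2)u^3 + (3/2)u^2 + 6u - 13

Build the Lagrange basis polynomials:
L_0(u) = (u - 3)(u - 4)(u - 5) / [-6] = -(1/6)u^3 + 2u^2 - (47/6)u + 10
L_1(u) = (u - 2)(u - 4)(u - 5) / [2] = (1/2)u^3 - (11/2)u^2 + 19u - 20
L_2(u) = (u - 2)(u - 3)(u - 5) / [-2] = -(1/2)u^3 + 5u^2 - (31/2)u + 15
L_3(u) = (u - 2)(u - 3)(u - 4) / [6] = (1/6)u^3 - (3/2)u^2 + (13/3)u - 4
h(u) = 1·L_0 + 5·L_1 + 3·L_2 + (-8)·L_3
  1·L_0(u) = -(1/6)u^3 + 2u^2 - (47/6)u + 10
  5·L_1(u) = (5/2)u^3 - (55/2)u^2 + 95u - 100
  3·L_2(u) = -(3/2)u^3 + 15u^2 - (93/2)u + 45
  (-8)·L_3(u) = -(4/3)u^3 + 12u^2 - (104/3)u + 32
Adding term by term: -(1/2)u^3 + (3/2)u^2 + 6u - 13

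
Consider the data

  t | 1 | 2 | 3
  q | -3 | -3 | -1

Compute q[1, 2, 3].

1

q[1,2] = (-3 - (-3)) / (2 - 1) = 0
q[2,3] = (-1 - (-3)) / (3 - 2) = 2
q[1,2,3] = (2 - 0) / (3 - 1) = 1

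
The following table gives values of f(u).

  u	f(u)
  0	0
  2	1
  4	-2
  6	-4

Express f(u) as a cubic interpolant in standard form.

f(u) = (5/48)u^3 - (9/8)u^2 + (7/3)u

L_0(u) = (u - 2)(u - 4)(u - 6) / [-48] = -(1/48)u^3 + (1/4)u^2 - (11/12)u + 1
L_1(u) = u(u - 4)(u - 6) / [16] = (1/16)u^3 - (5/8)u^2 + (3/2)u
L_2(u) = u(u - 2)(u - 6) / [-16] = -(1/16)u^3 + (1/2)u^2 - (3/4)u
L_3(u) = u(u - 2)(u - 4) / [48] = (1/48)u^3 - (1/8)u^2 + (1/6)u
f(u) = 0·L_0 + 1·L_1 + (-2)·L_2 + (-4)·L_3
  0·L_0(u) = 0
  1·L_1(u) = (1/16)u^3 - (5/8)u^2 + (3/2)u
  (-2)·L_2(u) = (1/8)u^3 - u^2 + (3/2)u
  (-4)·L_3(u) = -(1/12)u^3 + (1/2)u^2 - (2/3)u
Adding term by term: (5/48)u^3 - (9/8)u^2 + (7/3)u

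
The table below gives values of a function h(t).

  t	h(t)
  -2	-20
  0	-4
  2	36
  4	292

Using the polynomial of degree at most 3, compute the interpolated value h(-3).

-79

Evaluate each Lagrange basis at t = -3:
L_0(-3) = (-3)·(-5)·(-7)/[(-2)·(-4)·(-6)] = 35/16
L_1(-3) = (-1)·(-5)·(-7)/[(2)·(-2)·(-4)] = -35/16
L_2(-3) = (-1)·(-3)·(-7)/[(4)·(2)·(-2)] = 21/16
L_3(-3) = (-1)·(-3)·(-5)/[(6)·(4)·(2)] = -5/16
Sum: (-20)·(35/16) + (-4)·(-35/16) + 36·(21/16) + 292·(-5/16) = -79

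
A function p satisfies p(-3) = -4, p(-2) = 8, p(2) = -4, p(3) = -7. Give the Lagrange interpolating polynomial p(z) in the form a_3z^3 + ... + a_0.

Build the Lagrange basis polynomials:
L_0(z) = (z + 2)(z - 2)(z - 3) / [-30] = -(1/30)z^3 + (1/10)z^2 + (2/15)z - 2/5
L_1(z) = (z + 3)(z - 2)(z - 3) / [20] = (1/20)z^3 - (1/10)z^2 - (9/20)z + 9/10
L_2(z) = (z + 3)(z + 2)(z - 3) / [-20] = -(1/20)z^3 - (1/10)z^2 + (9/20)z + 9/10
L_3(z) = (z + 3)(z + 2)(z - 2) / [30] = (1/30)z^3 + (1/10)z^2 - (2/15)z - 2/5
p(z) = (-4)·L_0 + 8·L_1 + (-4)·L_2 + (-7)·L_3
  (-4)·L_0(z) = (2/15)z^3 - (2/5)z^2 - (8/15)z + 8/5
  8·L_1(z) = (2/5)z^3 - (4/5)z^2 - (18/5)z + 36/5
  (-4)·L_2(z) = (1/5)z^3 + (2/5)z^2 - (9/5)z - 18/5
  (-7)·L_3(z) = -(7/30)z^3 - (7/10)z^2 + (14/15)z + 14/5
Adding term by term: (1/2)z^3 - (3/2)z^2 - 5z + 8

p(z) = (1/2)z^3 - (3/2)z^2 - 5z + 8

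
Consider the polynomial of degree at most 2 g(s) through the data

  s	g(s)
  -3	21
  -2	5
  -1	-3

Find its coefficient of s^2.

The leading coefficient equals the top divided difference g[-3,-2,-1].
g[-3,-2] = (5 - 21) / (-2 - (-3)) = -16
g[-2,-1] = (-3 - 5) / (-1 - (-2)) = -8
g[-3,-2,-1] = (-8 - (-16)) / (-1 - (-3)) = 4

4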